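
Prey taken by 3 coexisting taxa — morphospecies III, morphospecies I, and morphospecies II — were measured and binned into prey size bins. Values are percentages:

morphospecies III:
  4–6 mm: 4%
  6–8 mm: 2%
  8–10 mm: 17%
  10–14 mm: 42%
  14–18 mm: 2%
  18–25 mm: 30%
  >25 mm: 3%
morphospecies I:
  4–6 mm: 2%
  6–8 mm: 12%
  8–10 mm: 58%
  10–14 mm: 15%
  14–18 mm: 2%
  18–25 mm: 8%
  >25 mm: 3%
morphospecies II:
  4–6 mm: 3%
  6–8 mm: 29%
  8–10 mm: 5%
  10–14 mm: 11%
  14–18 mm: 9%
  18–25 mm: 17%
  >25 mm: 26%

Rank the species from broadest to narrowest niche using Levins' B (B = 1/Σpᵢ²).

Convert percentages to proportions (divide by 100).
Σp_IIIᵢ² = 0.04² + 0.02² + 0.17² + 0.42² + 0.02² + 0.30² + 0.03² = 0.0016 + 0.0004 + 0.0289 + 0.1764 + 0.0004 + 0.0900 + 0.0009 = 0.2986
B_III = 1 / 0.2986 = 3.3490
Σp_Iᵢ² = 0.02² + 0.12² + 0.58² + 0.15² + 0.02² + 0.08² + 0.03² = 0.0004 + 0.0144 + 0.3364 + 0.0225 + 0.0004 + 0.0064 + 0.0009 = 0.3814
B_I = 1 / 0.3814 = 2.6219
Σp_IIᵢ² = 0.03² + 0.29² + 0.05² + 0.11² + 0.09² + 0.17² + 0.26² = 0.0009 + 0.0841 + 0.0025 + 0.0121 + 0.0081 + 0.0289 + 0.0676 = 0.2042
B_II = 1 / 0.2042 = 4.8972
Ranking by B (broadest → narrowest): morphospecies II (4.90) > morphospecies III (3.35) > morphospecies I (2.62)

morphospecies II > morphospecies III > morphospecies I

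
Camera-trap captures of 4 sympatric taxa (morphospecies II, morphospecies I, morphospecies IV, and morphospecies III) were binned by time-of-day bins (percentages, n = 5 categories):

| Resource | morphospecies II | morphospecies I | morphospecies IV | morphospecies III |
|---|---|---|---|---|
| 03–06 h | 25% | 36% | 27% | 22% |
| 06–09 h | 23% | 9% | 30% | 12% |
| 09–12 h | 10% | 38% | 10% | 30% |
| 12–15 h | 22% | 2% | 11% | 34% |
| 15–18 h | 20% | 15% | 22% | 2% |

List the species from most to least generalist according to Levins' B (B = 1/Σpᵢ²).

morphospecies II > morphospecies IV > morphospecies III > morphospecies I

Convert percentages to proportions (divide by 100).
Σp_IIᵢ² = 0.25² + 0.23² + 0.10² + 0.22² + 0.20² = 0.0625 + 0.0529 + 0.0100 + 0.0484 + 0.0400 = 0.2138
B_II = 1 / 0.2138 = 4.6773
Σp_Iᵢ² = 0.36² + 0.09² + 0.38² + 0.02² + 0.15² = 0.1296 + 0.0081 + 0.1444 + 0.0004 + 0.0225 = 0.3050
B_I = 1 / 0.3050 = 3.2787
Σp_IVᵢ² = 0.27² + 0.30² + 0.10² + 0.11² + 0.22² = 0.0729 + 0.0900 + 0.0100 + 0.0121 + 0.0484 = 0.2334
B_IV = 1 / 0.2334 = 4.2845
Σp_IIIᵢ² = 0.22² + 0.12² + 0.30² + 0.34² + 0.02² = 0.0484 + 0.0144 + 0.0900 + 0.1156 + 0.0004 = 0.2688
B_III = 1 / 0.2688 = 3.7202
Ranking by B (broadest → narrowest): morphospecies II (4.68) > morphospecies IV (4.28) > morphospecies III (3.72) > morphospecies I (3.28)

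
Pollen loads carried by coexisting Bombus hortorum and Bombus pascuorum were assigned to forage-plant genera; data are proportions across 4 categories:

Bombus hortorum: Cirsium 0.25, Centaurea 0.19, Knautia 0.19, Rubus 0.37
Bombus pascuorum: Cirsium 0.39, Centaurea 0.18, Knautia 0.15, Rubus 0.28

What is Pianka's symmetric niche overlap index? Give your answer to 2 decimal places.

0.95

Σ p₁ᵢp₂ᵢ = 0.0975 + 0.0342 + 0.0285 + 0.1036 = 0.2638
Σp_1ᵢ² = 0.25² + 0.19² + 0.19² + 0.37² = 0.0625 + 0.0361 + 0.0361 + 0.1369 = 0.2716
Σp_2ᵢ² = 0.39² + 0.18² + 0.15² + 0.28² = 0.1521 + 0.0324 + 0.0225 + 0.0784 = 0.2854
O = 0.2638 / √(0.2716 × 0.2854) = 0.2638 / 0.27841 = 0.9475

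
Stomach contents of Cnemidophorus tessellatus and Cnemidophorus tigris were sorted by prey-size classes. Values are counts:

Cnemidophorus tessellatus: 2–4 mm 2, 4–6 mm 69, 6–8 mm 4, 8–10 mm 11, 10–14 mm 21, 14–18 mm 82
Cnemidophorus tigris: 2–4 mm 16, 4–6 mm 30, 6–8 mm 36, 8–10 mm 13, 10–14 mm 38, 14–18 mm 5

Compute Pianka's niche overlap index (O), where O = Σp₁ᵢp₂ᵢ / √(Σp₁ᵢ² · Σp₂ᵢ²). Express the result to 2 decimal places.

Proportions for Cnemidophorus tessellatus (n=189): 2/189=0.0106, 69/189=0.3651, 4/189=0.0212, 11/189=0.0582, 21/189=0.1111, 82/189=0.4339
Proportions for Cnemidophorus tigris (n=138): 16/138=0.1159, 30/138=0.2174, 36/138=0.2609, 13/138=0.0942, 38/138=0.2754, 5/138=0.0362
Σ p₁ᵢp₂ᵢ = 0.001229 + 0.079373 + 0.005531 + 0.005482 + 0.030597 + 0.015707 = 0.137919
Σp_1ᵢ² = 0.0106² + 0.3651² + 0.0212² + 0.0582² + 0.1111² + 0.4339² = 0.000112 + 0.133298 + 0.000449 + 0.003387 + 0.012343 + 0.188269 = 0.337858
Σp_2ᵢ² = 0.1159² + 0.2174² + 0.2609² + 0.0942² + 0.2754² + 0.0362² = 0.013433 + 0.047263 + 0.068069 + 0.008874 + 0.075845 + 0.001310 = 0.214794
O = 0.137919 / √(0.337858 × 0.214794) = 0.137919 / 0.2693880 = 0.5120

0.51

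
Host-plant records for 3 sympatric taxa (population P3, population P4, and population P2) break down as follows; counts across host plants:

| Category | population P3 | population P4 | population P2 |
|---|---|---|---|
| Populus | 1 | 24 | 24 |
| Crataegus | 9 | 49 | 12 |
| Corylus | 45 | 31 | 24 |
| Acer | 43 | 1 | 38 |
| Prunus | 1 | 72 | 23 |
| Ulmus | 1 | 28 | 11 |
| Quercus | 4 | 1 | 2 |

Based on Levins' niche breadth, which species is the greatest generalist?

Proportions for population P3 (n=104): 1/104=0.0096, 9/104=0.0865, 45/104=0.4327, 43/104=0.4135, 1/104=0.0096, 1/104=0.0096, 4/104=0.0385
Proportions for population P4 (n=206): 24/206=0.1165, 49/206=0.2379, 31/206=0.1505, 1/206=0.0049, 72/206=0.3495, 28/206=0.1359, 1/206=0.0049
Proportions for population P2 (n=134): 24/134=0.1791, 12/134=0.0896, 24/134=0.1791, 38/134=0.2836, 23/134=0.1716, 11/134=0.0821, 2/134=0.0149
Σp_P3ᵢ² = 0.0096² + 0.0865² + 0.4327² + 0.4135² + 0.0096² + 0.0096² + 0.0385² = 0.000092 + 0.007482 + 0.187229 + 0.170982 + 0.000092 + 0.000092 + 0.001482 = 0.367451
B_P3 = 1 / 0.367451 = 2.7215
Σp_P4ᵢ² = 0.1165² + 0.2379² + 0.1505² + 0.0049² + 0.3495² + 0.1359² + 0.0049² = 0.013572 + 0.056596 + 0.022650 + 0.000024 + 0.122150 + 0.018469 + 0.000024 = 0.233485
B_P4 = 1 / 0.233485 = 4.2829
Σp_P2ᵢ² = 0.1791² + 0.0896² + 0.1791² + 0.2836² + 0.1716² + 0.0821² + 0.0149² = 0.032077 + 0.008028 + 0.032077 + 0.080429 + 0.029447 + 0.006740 + 0.000222 = 0.189020
B_P2 = 1 / 0.189020 = 5.2904
Highest B → broadest niche (most generalist): population P2 (B = 5.29).

population P2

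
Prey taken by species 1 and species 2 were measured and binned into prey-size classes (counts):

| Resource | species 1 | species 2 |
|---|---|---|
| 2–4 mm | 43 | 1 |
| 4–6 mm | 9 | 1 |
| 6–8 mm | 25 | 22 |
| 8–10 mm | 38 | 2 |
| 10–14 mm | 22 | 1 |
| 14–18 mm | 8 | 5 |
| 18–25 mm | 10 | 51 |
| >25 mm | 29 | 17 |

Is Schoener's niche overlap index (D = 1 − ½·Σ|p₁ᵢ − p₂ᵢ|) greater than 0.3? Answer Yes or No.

Yes

Proportions for species 1 (n=184): 43/184=0.2337, 9/184=0.0489, 25/184=0.1359, 38/184=0.2065, 22/184=0.1196, 8/184=0.0435, 10/184=0.0543, 29/184=0.1576
Proportions for species 2 (n=100): 1/100=0.0100, 1/100=0.0100, 22/100=0.2200, 2/100=0.0200, 1/100=0.0100, 5/100=0.0500, 51/100=0.5100, 17/100=0.1700
Σ|p₁ᵢ − p₂ᵢ| = 0.2237 + 0.0389 + 0.0841 + 0.1865 + 0.1096 + 0.0065 + 0.4557 + 0.0124 = 1.1174
D = 1 − ½ × 1.1174 = 1 − 0.55870 = 0.44130
D = 0.44130 > 0.3 → Yes.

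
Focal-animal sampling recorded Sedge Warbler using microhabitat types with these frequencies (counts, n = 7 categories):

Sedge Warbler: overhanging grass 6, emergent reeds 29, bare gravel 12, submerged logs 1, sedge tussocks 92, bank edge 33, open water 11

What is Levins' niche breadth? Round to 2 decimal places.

3.17

Proportions for Sedge Warbler (n=184): 6/184=0.0326, 29/184=0.1576, 12/184=0.0652, 1/184=0.0054, 92/184=0.5000, 33/184=0.1793, 11/184=0.0598
Σpᵢ² = 0.0326² + 0.1576² + 0.0652² + 0.0054² + 0.5000² + 0.1793² + 0.0598² = 0.001063 + 0.024838 + 0.004251 + 0.000029 + 0.250000 + 0.032148 + 0.003576 = 0.315905
B = 1 / 0.315905 = 3.1655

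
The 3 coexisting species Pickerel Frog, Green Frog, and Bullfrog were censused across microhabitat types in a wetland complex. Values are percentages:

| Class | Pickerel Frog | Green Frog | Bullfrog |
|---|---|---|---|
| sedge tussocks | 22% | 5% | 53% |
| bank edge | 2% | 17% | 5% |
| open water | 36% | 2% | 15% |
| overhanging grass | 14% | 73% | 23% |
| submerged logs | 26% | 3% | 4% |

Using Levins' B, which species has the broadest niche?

Convert percentages to proportions (divide by 100).
Σp_Pickᵢ² = 0.22² + 0.02² + 0.36² + 0.14² + 0.26² = 0.0484 + 0.0004 + 0.1296 + 0.0196 + 0.0676 = 0.2656
B_Pick = 1 / 0.2656 = 3.7651
Σp_Greeᵢ² = 0.05² + 0.17² + 0.02² + 0.73² + 0.03² = 0.0025 + 0.0289 + 0.0004 + 0.5329 + 0.0009 = 0.5656
B_Gree = 1 / 0.5656 = 1.7680
Σp_Bullᵢ² = 0.53² + 0.05² + 0.15² + 0.23² + 0.04² = 0.2809 + 0.0025 + 0.0225 + 0.0529 + 0.0016 = 0.3604
B_Bull = 1 / 0.3604 = 2.7747
Highest B → broadest niche (most generalist): Pickerel Frog (B = 3.77).

Pickerel Frog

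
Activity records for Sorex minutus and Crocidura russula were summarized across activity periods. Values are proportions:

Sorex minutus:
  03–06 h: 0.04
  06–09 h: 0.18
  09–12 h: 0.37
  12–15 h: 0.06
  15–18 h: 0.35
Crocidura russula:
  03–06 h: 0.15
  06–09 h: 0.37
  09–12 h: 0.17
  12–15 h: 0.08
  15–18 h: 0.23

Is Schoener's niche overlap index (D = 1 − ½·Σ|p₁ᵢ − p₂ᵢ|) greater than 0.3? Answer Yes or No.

Yes

Σ|p₁ᵢ − p₂ᵢ| = 0.11 + 0.19 + 0.20 + 0.02 + 0.12 = 0.64
D = 1 − ½ × 0.64 = 1 − 0.320 = 0.6800
D = 0.6800 > 0.3 → Yes.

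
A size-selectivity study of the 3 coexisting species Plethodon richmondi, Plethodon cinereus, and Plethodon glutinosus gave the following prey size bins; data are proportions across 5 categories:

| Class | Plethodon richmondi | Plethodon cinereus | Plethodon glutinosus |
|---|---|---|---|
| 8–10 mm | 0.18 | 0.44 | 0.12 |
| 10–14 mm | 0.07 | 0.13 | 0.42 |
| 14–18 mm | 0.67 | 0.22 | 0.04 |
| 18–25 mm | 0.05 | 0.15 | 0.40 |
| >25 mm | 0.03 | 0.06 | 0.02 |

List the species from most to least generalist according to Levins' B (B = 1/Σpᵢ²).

Σp_richᵢ² = 0.18² + 0.07² + 0.67² + 0.05² + 0.03² = 0.0324 + 0.0049 + 0.4489 + 0.0025 + 0.0009 = 0.4896
B_rich = 1 / 0.4896 = 2.0425
Σp_cineᵢ² = 0.44² + 0.13² + 0.22² + 0.15² + 0.06² = 0.1936 + 0.0169 + 0.0484 + 0.0225 + 0.0036 = 0.2850
B_cine = 1 / 0.2850 = 3.5088
Σp_glutᵢ² = 0.12² + 0.42² + 0.04² + 0.40² + 0.02² = 0.0144 + 0.1764 + 0.0016 + 0.1600 + 0.0004 = 0.3528
B_glut = 1 / 0.3528 = 2.8345
Ranking by B (broadest → narrowest): Plethodon cinereus (3.51) > Plethodon glutinosus (2.83) > Plethodon richmondi (2.04)

Plethodon cinereus > Plethodon glutinosus > Plethodon richmondi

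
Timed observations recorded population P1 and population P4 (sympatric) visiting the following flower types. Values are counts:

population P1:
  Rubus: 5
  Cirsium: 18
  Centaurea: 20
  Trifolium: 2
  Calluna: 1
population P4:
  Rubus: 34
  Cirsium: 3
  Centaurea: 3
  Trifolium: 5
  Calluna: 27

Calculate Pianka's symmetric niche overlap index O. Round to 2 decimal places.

Proportions for population P1 (n=46): 5/46=0.1087, 18/46=0.3913, 20/46=0.4348, 2/46=0.0435, 1/46=0.0217
Proportions for population P4 (n=72): 34/72=0.4722, 3/72=0.0417, 3/72=0.0417, 5/72=0.0694, 27/72=0.3750
Σ p₁ᵢp₂ᵢ = 0.051328 + 0.016317 + 0.018131 + 0.003019 + 0.008138 = 0.096933
Σp_1ᵢ² = 0.1087² + 0.3913² + 0.4348² + 0.0435² + 0.0217² = 0.011816 + 0.153116 + 0.189051 + 0.001892 + 0.000471 = 0.356346
Σp_2ᵢ² = 0.4722² + 0.0417² + 0.0417² + 0.0694² + 0.3750² = 0.222973 + 0.001739 + 0.001739 + 0.004816 + 0.140625 = 0.371892
O = 0.096933 / √(0.356346 × 0.371892) = 0.096933 / 0.3640360 = 0.2663

0.27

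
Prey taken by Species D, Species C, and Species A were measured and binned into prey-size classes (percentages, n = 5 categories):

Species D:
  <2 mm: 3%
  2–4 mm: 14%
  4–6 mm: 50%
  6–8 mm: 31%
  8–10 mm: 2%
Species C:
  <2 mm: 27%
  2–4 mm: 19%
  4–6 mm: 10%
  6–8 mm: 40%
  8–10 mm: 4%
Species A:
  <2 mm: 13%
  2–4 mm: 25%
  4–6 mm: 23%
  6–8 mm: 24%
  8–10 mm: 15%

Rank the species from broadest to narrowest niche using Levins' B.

Convert percentages to proportions (divide by 100).
Σp_Dᵢ² = 0.03² + 0.14² + 0.50² + 0.31² + 0.02² = 0.0009 + 0.0196 + 0.2500 + 0.0961 + 0.0004 = 0.3670
B_D = 1 / 0.3670 = 2.7248
Σp_Cᵢ² = 0.27² + 0.19² + 0.10² + 0.40² + 0.04² = 0.0729 + 0.0361 + 0.0100 + 0.1600 + 0.0016 = 0.2806
B_C = 1 / 0.2806 = 3.5638
Σp_Aᵢ² = 0.13² + 0.25² + 0.23² + 0.24² + 0.15² = 0.0169 + 0.0625 + 0.0529 + 0.0576 + 0.0225 = 0.2124
B_A = 1 / 0.2124 = 4.7081
Ranking by B (broadest → narrowest): Species A (4.71) > Species C (3.56) > Species D (2.72)

Species A > Species C > Species D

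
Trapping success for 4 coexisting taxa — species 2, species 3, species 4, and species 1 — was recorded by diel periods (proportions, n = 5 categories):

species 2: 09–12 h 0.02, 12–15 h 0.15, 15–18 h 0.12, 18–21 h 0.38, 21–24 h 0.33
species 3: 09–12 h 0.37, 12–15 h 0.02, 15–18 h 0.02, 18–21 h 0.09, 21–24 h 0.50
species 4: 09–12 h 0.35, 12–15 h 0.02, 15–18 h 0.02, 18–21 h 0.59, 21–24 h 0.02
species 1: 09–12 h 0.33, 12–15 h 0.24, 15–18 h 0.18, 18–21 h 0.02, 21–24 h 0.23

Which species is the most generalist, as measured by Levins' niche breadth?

species 1

Σp_2ᵢ² = 0.02² + 0.15² + 0.12² + 0.38² + 0.33² = 0.0004 + 0.0225 + 0.0144 + 0.1444 + 0.1089 = 0.2906
B_2 = 1 / 0.2906 = 3.4412
Σp_3ᵢ² = 0.37² + 0.02² + 0.02² + 0.09² + 0.50² = 0.1369 + 0.0004 + 0.0004 + 0.0081 + 0.2500 = 0.3958
B_3 = 1 / 0.3958 = 2.5265
Σp_4ᵢ² = 0.35² + 0.02² + 0.02² + 0.59² + 0.02² = 0.1225 + 0.0004 + 0.0004 + 0.3481 + 0.0004 = 0.4718
B_4 = 1 / 0.4718 = 2.1195
Σp_1ᵢ² = 0.33² + 0.24² + 0.18² + 0.02² + 0.23² = 0.1089 + 0.0576 + 0.0324 + 0.0004 + 0.0529 = 0.2522
B_1 = 1 / 0.2522 = 3.9651
Highest B → broadest niche (most generalist): species 1 (B = 3.97).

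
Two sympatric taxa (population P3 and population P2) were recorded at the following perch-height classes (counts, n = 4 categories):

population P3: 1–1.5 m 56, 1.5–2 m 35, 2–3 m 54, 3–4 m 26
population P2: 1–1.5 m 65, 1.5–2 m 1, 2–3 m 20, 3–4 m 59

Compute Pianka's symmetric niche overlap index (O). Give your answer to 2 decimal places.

0.78

Proportions for population P3 (n=171): 56/171=0.3275, 35/171=0.2047, 54/171=0.3158, 26/171=0.1520
Proportions for population P2 (n=145): 65/145=0.4483, 1/145=0.0069, 20/145=0.1379, 59/145=0.4069
Σ p₁ᵢp₂ᵢ = 0.146818 + 0.001412 + 0.043549 + 0.061849 = 0.253628
Σp_1ᵢ² = 0.3275² + 0.2047² + 0.3158² + 0.1520² = 0.107256 + 0.041902 + 0.099730 + 0.023104 = 0.271992
Σp_2ᵢ² = 0.4483² + 0.0069² + 0.1379² + 0.4069² = 0.200973 + 0.000048 + 0.019016 + 0.165568 = 0.385605
O = 0.253628 / √(0.271992 × 0.385605) = 0.253628 / 0.3238541 = 0.7832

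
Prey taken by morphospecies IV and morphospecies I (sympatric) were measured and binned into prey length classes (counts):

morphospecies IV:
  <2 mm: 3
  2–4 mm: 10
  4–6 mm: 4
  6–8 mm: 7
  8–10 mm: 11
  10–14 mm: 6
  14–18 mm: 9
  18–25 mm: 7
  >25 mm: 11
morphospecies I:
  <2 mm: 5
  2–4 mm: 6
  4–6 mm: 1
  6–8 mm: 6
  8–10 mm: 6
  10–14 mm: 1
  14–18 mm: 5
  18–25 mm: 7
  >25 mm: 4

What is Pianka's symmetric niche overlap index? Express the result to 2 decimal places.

Proportions for morphospecies IV (n=68): 3/68=0.0441, 10/68=0.1471, 4/68=0.0588, 7/68=0.1029, 11/68=0.1618, 6/68=0.0882, 9/68=0.1324, 7/68=0.1029, 11/68=0.1618
Proportions for morphospecies I (n=41): 5/41=0.1220, 6/41=0.1463, 1/41=0.0244, 6/41=0.1463, 6/41=0.1463, 1/41=0.0244, 5/41=0.1220, 7/41=0.1707, 4/41=0.0976
Σ p₁ᵢp₂ᵢ = 0.005380 + 0.021521 + 0.001435 + 0.015054 + 0.023671 + 0.002152 + 0.016153 + 0.017565 + 0.015792 = 0.118723
Σp_1ᵢ² = 0.0441² + 0.1471² + 0.0588² + 0.1029² + 0.1618² + 0.0882² + 0.1324² + 0.1029² + 0.1618² = 0.001945 + 0.021638 + 0.003457 + 0.010588 + 0.026179 + 0.007779 + 0.017530 + 0.010588 + 0.026179 = 0.125883
Σp_2ᵢ² = 0.1220² + 0.1463² + 0.0244² + 0.1463² + 0.1463² + 0.0244² + 0.1220² + 0.1707² + 0.0976² = 0.014884 + 0.021404 + 0.000595 + 0.021404 + 0.021404 + 0.000595 + 0.014884 + 0.029138 + 0.009526 = 0.133834
O = 0.118723 / √(0.125883 × 0.133834) = 0.118723 / 0.1297976 = 0.9147

0.91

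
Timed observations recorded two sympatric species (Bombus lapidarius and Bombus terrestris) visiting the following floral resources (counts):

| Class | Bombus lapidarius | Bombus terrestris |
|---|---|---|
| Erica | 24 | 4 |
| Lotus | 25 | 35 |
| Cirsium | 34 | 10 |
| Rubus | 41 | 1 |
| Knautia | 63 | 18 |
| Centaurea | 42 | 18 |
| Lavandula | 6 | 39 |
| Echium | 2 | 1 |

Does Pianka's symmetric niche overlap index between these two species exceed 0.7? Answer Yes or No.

No

Proportions for Bombus lapidarius (n=237): 24/237=0.1013, 25/237=0.1055, 34/237=0.1435, 41/237=0.1730, 63/237=0.2658, 42/237=0.1772, 6/237=0.0253, 2/237=0.0084
Proportions for Bombus terrestris (n=126): 4/126=0.0317, 35/126=0.2778, 10/126=0.0794, 1/126=0.0079, 18/126=0.1429, 18/126=0.1429, 39/126=0.3095, 1/126=0.0079
Σ p₁ᵢp₂ᵢ = 0.003211 + 0.029308 + 0.011394 + 0.001367 + 0.037983 + 0.025322 + 0.007830 + 0.000066 = 0.116481
Σp_1ᵢ² = 0.1013² + 0.1055² + 0.1435² + 0.1730² + 0.2658² + 0.1772² + 0.0253² + 0.0084² = 0.010262 + 0.011130 + 0.020592 + 0.029929 + 0.070650 + 0.031400 + 0.000640 + 0.000071 = 0.174674
Σp_2ᵢ² = 0.0317² + 0.2778² + 0.0794² + 0.0079² + 0.1429² + 0.1429² + 0.3095² + 0.0079² = 0.001005 + 0.077173 + 0.006304 + 0.000062 + 0.020420 + 0.020420 + 0.095790 + 0.000062 = 0.221236
O = 0.116481 / √(0.174674 × 0.221236) = 0.116481 / 0.1965812 = 0.5925
O = 0.5925 < 0.7 → No.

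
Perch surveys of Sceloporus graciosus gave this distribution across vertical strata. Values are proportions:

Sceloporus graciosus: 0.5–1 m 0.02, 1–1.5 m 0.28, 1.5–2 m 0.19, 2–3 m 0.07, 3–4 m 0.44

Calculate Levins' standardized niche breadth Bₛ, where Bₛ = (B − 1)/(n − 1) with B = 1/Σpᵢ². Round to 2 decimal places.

0.55

Σpᵢ² = 0.02² + 0.28² + 0.19² + 0.07² + 0.44² = 0.0004 + 0.0784 + 0.0361 + 0.0049 + 0.1936 = 0.3134
B = 1 / 0.3134 = 3.1908
Bₛ = (B − 1)/(n − 1) = (3.1908 − 1)/(5 − 1) = 2.1908/4 = 0.5477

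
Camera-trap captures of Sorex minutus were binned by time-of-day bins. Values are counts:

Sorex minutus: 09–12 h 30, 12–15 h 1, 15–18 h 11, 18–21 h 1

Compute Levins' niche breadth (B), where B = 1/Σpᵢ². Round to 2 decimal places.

1.81

Proportions for Sorex minutus (n=43): 30/43=0.6977, 1/43=0.0233, 11/43=0.2558, 1/43=0.0233
Σpᵢ² = 0.6977² + 0.0233² + 0.2558² + 0.0233² = 0.486785 + 0.000543 + 0.065434 + 0.000543 = 0.553305
B = 1 / 0.553305 = 1.8073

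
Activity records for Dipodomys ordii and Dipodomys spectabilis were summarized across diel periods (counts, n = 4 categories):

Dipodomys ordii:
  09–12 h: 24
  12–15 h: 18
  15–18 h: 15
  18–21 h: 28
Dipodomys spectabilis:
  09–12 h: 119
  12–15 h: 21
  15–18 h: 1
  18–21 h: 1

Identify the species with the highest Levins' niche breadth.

Dipodomys ordii

Proportions for Dipodomys ordii (n=85): 24/85=0.2824, 18/85=0.2118, 15/85=0.1765, 28/85=0.3294
Proportions for Dipodomys spectabilis (n=142): 119/142=0.8380, 21/142=0.1479, 1/142=0.0070, 1/142=0.0070
Σp_ordiᵢ² = 0.2824² + 0.2118² + 0.1765² + 0.3294² = 0.079750 + 0.044859 + 0.031152 + 0.108504 = 0.264265
B_ordi = 1 / 0.264265 = 3.7841
Σp_specᵢ² = 0.8380² + 0.1479² + 0.0070² + 0.0070² = 0.702244 + 0.021874 + 0.000049 + 0.000049 = 0.724216
B_spec = 1 / 0.724216 = 1.3808
Highest B → broadest niche (most generalist): Dipodomys ordii (B = 3.78).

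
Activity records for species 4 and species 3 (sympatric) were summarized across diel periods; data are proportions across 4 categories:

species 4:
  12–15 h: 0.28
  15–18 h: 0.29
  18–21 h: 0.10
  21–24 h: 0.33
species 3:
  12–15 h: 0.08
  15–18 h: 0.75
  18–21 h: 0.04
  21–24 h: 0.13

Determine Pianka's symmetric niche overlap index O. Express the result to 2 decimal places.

0.71

Σ p₁ᵢp₂ᵢ = 0.0224 + 0.2175 + 0.0040 + 0.0429 = 0.2868
Σp_1ᵢ² = 0.28² + 0.29² + 0.10² + 0.33² = 0.0784 + 0.0841 + 0.0100 + 0.1089 = 0.2814
Σp_2ᵢ² = 0.08² + 0.75² + 0.04² + 0.13² = 0.0064 + 0.5625 + 0.0016 + 0.0169 = 0.5874
O = 0.2868 / √(0.2814 × 0.5874) = 0.2868 / 0.40656 = 0.7054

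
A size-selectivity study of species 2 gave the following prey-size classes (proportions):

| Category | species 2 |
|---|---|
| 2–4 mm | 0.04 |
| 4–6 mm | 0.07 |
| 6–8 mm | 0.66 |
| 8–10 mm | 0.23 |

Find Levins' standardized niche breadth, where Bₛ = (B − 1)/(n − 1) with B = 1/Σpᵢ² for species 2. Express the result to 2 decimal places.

0.34

Σpᵢ² = 0.04² + 0.07² + 0.66² + 0.23² = 0.0016 + 0.0049 + 0.4356 + 0.0529 = 0.4950
B = 1 / 0.4950 = 2.0202
Bₛ = (B − 1)/(n − 1) = (2.0202 − 1)/(4 − 1) = 1.0202/3 = 0.3401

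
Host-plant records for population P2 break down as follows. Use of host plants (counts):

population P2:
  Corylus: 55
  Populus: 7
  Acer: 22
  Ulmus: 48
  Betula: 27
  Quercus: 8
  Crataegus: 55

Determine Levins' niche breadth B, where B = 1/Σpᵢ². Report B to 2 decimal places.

Proportions for population P2 (n=222): 55/222=0.2477, 7/222=0.0315, 22/222=0.0991, 48/222=0.2162, 27/222=0.1216, 8/222=0.0360, 55/222=0.2477
Σpᵢ² = 0.2477² + 0.0315² + 0.0991² + 0.2162² + 0.1216² + 0.0360² + 0.2477² = 0.061355 + 0.000992 + 0.009821 + 0.046742 + 0.014787 + 0.001296 + 0.061355 = 0.196348
B = 1 / 0.196348 = 5.0930

5.09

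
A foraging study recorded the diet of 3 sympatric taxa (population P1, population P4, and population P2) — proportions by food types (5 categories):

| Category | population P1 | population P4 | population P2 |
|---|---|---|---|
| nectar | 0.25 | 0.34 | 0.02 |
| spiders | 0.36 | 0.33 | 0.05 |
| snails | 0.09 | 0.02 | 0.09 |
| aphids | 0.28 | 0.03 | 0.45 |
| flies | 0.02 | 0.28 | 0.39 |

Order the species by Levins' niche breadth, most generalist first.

population P1 > population P4 > population P2

Σp_P1ᵢ² = 0.25² + 0.36² + 0.09² + 0.28² + 0.02² = 0.0625 + 0.1296 + 0.0081 + 0.0784 + 0.0004 = 0.2790
B_P1 = 1 / 0.2790 = 3.5842
Σp_P4ᵢ² = 0.34² + 0.33² + 0.02² + 0.03² + 0.28² = 0.1156 + 0.1089 + 0.0004 + 0.0009 + 0.0784 = 0.3042
B_P4 = 1 / 0.3042 = 3.2873
Σp_P2ᵢ² = 0.02² + 0.05² + 0.09² + 0.45² + 0.39² = 0.0004 + 0.0025 + 0.0081 + 0.2025 + 0.1521 = 0.3656
B_P2 = 1 / 0.3656 = 2.7352
Ranking by B (broadest → narrowest): population P1 (3.58) > population P4 (3.29) > population P2 (2.74)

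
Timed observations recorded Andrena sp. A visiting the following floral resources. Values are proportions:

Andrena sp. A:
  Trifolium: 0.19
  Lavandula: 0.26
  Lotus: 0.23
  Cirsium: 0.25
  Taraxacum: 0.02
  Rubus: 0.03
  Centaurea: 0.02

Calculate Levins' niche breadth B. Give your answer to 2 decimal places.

Σpᵢ² = 0.19² + 0.26² + 0.23² + 0.25² + 0.02² + 0.03² + 0.02² = 0.0361 + 0.0676 + 0.0529 + 0.0625 + 0.0004 + 0.0009 + 0.0004 = 0.2208
B = 1 / 0.2208 = 4.5290

4.53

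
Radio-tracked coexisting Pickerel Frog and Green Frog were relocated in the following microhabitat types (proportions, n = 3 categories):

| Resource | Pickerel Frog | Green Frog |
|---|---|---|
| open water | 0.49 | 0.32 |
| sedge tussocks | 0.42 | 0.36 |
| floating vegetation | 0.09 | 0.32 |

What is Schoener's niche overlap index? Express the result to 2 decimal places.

0.77

Σ|p₁ᵢ − p₂ᵢ| = 0.17 + 0.06 + 0.23 = 0.46
D = 1 − ½ × 0.46 = 1 − 0.230 = 0.7700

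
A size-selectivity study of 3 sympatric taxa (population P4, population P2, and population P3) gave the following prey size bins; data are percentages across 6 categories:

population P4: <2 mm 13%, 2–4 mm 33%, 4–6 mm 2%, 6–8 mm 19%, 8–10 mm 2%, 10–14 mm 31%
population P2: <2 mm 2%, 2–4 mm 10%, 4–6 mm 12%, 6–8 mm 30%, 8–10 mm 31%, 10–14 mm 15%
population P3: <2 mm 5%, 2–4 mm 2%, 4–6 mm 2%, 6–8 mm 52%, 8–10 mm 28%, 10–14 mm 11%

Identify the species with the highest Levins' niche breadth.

population P2

Convert percentages to proportions (divide by 100).
Σp_P4ᵢ² = 0.13² + 0.33² + 0.02² + 0.19² + 0.02² + 0.31² = 0.0169 + 0.1089 + 0.0004 + 0.0361 + 0.0004 + 0.0961 = 0.2588
B_P4 = 1 / 0.2588 = 3.8640
Σp_P2ᵢ² = 0.02² + 0.10² + 0.12² + 0.30² + 0.31² + 0.15² = 0.0004 + 0.0100 + 0.0144 + 0.0900 + 0.0961 + 0.0225 = 0.2334
B_P2 = 1 / 0.2334 = 4.2845
Σp_P3ᵢ² = 0.05² + 0.02² + 0.02² + 0.52² + 0.28² + 0.11² = 0.0025 + 0.0004 + 0.0004 + 0.2704 + 0.0784 + 0.0121 = 0.3642
B_P3 = 1 / 0.3642 = 2.7457
Highest B → broadest niche (most generalist): population P2 (B = 4.28).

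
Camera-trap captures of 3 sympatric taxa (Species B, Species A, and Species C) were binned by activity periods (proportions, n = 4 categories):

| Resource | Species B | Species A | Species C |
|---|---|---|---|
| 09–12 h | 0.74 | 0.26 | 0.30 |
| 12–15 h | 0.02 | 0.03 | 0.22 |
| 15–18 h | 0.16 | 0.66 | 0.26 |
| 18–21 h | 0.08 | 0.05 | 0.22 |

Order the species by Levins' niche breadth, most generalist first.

Σp_Bᵢ² = 0.74² + 0.02² + 0.16² + 0.08² = 0.5476 + 0.0004 + 0.0256 + 0.0064 = 0.5800
B_B = 1 / 0.5800 = 1.7241
Σp_Aᵢ² = 0.26² + 0.03² + 0.66² + 0.05² = 0.0676 + 0.0009 + 0.4356 + 0.0025 = 0.5066
B_A = 1 / 0.5066 = 1.9739
Σp_Cᵢ² = 0.30² + 0.22² + 0.26² + 0.22² = 0.0900 + 0.0484 + 0.0676 + 0.0484 = 0.2544
B_C = 1 / 0.2544 = 3.9308
Ranking by B (broadest → narrowest): Species C (3.93) > Species A (1.97) > Species B (1.72)

Species C > Species A > Species B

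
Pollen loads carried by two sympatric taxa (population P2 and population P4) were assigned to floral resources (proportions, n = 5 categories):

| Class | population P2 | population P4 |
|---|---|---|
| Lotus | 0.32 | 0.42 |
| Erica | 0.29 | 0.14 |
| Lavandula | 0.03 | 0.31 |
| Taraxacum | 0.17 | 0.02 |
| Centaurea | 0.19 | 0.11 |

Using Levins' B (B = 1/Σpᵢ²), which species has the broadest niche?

Σp_P2ᵢ² = 0.32² + 0.29² + 0.03² + 0.17² + 0.19² = 0.1024 + 0.0841 + 0.0009 + 0.0289 + 0.0361 = 0.2524
B_P2 = 1 / 0.2524 = 3.9620
Σp_P4ᵢ² = 0.42² + 0.14² + 0.31² + 0.02² + 0.11² = 0.1764 + 0.0196 + 0.0961 + 0.0004 + 0.0121 = 0.3046
B_P4 = 1 / 0.3046 = 3.2830
Highest B → broadest niche (most generalist): population P2 (B = 3.96).

population P2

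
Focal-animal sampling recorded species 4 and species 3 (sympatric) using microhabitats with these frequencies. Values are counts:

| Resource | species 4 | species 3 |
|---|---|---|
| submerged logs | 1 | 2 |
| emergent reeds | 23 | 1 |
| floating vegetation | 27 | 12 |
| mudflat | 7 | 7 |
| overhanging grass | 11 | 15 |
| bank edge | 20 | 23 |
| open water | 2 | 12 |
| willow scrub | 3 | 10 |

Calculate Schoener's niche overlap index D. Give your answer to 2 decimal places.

Proportions for species 4 (n=94): 1/94=0.0106, 23/94=0.2447, 27/94=0.2872, 7/94=0.0745, 11/94=0.1170, 20/94=0.2128, 2/94=0.0213, 3/94=0.0319
Proportions for species 3 (n=82): 2/82=0.0244, 1/82=0.0122, 12/82=0.1463, 7/82=0.0854, 15/82=0.1829, 23/82=0.2805, 12/82=0.1463, 10/82=0.1220
Σ|p₁ᵢ − p₂ᵢ| = 0.0138 + 0.2325 + 0.1409 + 0.0109 + 0.0659 + 0.0677 + 0.1250 + 0.0901 = 0.7468
D = 1 − ½ × 0.7468 = 1 − 0.37340 = 0.62660

0.63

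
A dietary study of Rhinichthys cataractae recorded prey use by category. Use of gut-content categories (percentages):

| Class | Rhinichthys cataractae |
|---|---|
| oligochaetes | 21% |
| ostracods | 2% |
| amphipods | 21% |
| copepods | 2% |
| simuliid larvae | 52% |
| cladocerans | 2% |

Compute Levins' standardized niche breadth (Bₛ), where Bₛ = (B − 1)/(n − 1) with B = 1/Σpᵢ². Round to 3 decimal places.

0.356

Convert percentages to proportions (divide by 100).
Σpᵢ² = 0.21² + 0.02² + 0.21² + 0.02² + 0.52² + 0.02² = 0.0441 + 0.0004 + 0.0441 + 0.0004 + 0.2704 + 0.0004 = 0.3598
B = 1 / 0.3598 = 2.77932
Bₛ = (B − 1)/(n − 1) = (2.77932 − 1)/(6 − 1) = 1.77932/5 = 0.35586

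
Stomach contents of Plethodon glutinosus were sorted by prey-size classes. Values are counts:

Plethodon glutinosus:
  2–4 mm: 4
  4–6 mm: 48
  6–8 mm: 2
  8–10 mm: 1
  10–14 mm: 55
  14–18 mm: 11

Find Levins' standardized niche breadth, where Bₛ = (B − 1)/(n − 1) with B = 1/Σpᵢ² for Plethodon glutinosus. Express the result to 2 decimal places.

0.34

Proportions for Plethodon glutinosus (n=121): 4/121=0.0331, 48/121=0.3967, 2/121=0.0165, 1/121=0.0083, 55/121=0.4545, 11/121=0.0909
Σpᵢ² = 0.0331² + 0.3967² + 0.0165² + 0.0083² + 0.4545² + 0.0909² = 0.001096 + 0.157371 + 0.000272 + 0.000069 + 0.206570 + 0.008263 = 0.373641
B = 1 / 0.373641 = 2.6764
Bₛ = (B − 1)/(n − 1) = (2.6764 − 1)/(6 − 1) = 1.6764/5 = 0.3353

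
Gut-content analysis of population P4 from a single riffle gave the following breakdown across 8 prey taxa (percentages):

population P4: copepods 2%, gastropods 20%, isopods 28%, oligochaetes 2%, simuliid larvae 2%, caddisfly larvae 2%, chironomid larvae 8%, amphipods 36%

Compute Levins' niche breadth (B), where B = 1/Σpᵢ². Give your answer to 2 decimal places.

Convert percentages to proportions (divide by 100).
Σpᵢ² = 0.02² + 0.20² + 0.28² + 0.02² + 0.02² + 0.02² + 0.08² + 0.36² = 0.0004 + 0.0400 + 0.0784 + 0.0004 + 0.0004 + 0.0004 + 0.0064 + 0.1296 = 0.2560
B = 1 / 0.2560 = 3.9063

3.91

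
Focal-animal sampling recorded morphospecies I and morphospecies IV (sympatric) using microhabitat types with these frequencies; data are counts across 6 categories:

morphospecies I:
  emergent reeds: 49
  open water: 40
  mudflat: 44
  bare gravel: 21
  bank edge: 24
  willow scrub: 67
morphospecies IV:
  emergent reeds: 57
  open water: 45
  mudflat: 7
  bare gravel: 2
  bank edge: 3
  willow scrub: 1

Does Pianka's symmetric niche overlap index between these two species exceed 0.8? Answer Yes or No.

No

Proportions for morphospecies I (n=245): 49/245=0.2000, 40/245=0.1633, 44/245=0.1796, 21/245=0.0857, 24/245=0.0980, 67/245=0.2735
Proportions for morphospecies IV (n=115): 57/115=0.4957, 45/115=0.3913, 7/115=0.0609, 2/115=0.0174, 3/115=0.0261, 1/115=0.0087
Σ p₁ᵢp₂ᵢ = 0.099140 + 0.063899 + 0.010938 + 0.001491 + 0.002558 + 0.002379 = 0.180405
Σp_1ᵢ² = 0.2000² + 0.1633² + 0.1796² + 0.0857² + 0.0980² + 0.2735² = 0.040000 + 0.026667 + 0.032256 + 0.007344 + 0.009604 + 0.074802 = 0.190673
Σp_2ᵢ² = 0.4957² + 0.3913² + 0.0609² + 0.0174² + 0.0261² + 0.0087² = 0.245718 + 0.153116 + 0.003709 + 0.000303 + 0.000681 + 0.000076 = 0.403603
O = 0.180405 / √(0.190673 × 0.403603) = 0.180405 / 0.2774098 = 0.6503
O = 0.6503 < 0.8 → No.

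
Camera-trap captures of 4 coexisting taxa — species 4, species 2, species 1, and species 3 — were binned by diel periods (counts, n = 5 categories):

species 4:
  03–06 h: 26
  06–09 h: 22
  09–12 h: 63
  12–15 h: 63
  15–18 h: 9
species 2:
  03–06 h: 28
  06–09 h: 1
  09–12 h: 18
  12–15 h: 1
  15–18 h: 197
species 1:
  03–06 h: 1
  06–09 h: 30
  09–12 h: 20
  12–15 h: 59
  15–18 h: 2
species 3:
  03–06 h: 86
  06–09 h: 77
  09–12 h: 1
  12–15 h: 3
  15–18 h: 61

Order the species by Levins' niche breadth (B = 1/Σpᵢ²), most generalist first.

Proportions for species 4 (n=183): 26/183=0.1421, 22/183=0.1202, 63/183=0.3443, 63/183=0.3443, 9/183=0.0492
Proportions for species 2 (n=245): 28/245=0.1143, 1/245=0.0041, 18/245=0.0735, 1/245=0.0041, 197/245=0.8041
Proportions for species 1 (n=112): 1/112=0.0089, 30/112=0.2679, 20/112=0.1786, 59/112=0.5268, 2/112=0.0179
Proportions for species 3 (n=228): 86/228=0.3772, 77/228=0.3377, 1/228=0.0044, 3/228=0.0132, 61/228=0.2675
Σp_4ᵢ² = 0.1421² + 0.1202² + 0.3443² + 0.3443² + 0.0492² = 0.020192 + 0.014448 + 0.118542 + 0.118542 + 0.002421 = 0.274145
B_4 = 1 / 0.274145 = 3.6477
Σp_2ᵢ² = 0.1143² + 0.0041² + 0.0735² + 0.0041² + 0.8041² = 0.013064 + 0.000017 + 0.005402 + 0.000017 + 0.646577 = 0.665077
B_2 = 1 / 0.665077 = 1.5036
Σp_1ᵢ² = 0.0089² + 0.2679² + 0.1786² + 0.5268² + 0.0179² = 0.000079 + 0.071770 + 0.031898 + 0.277518 + 0.000320 = 0.381585
B_1 = 1 / 0.381585 = 2.6206
Σp_3ᵢ² = 0.3772² + 0.3377² + 0.0044² + 0.0132² + 0.2675² = 0.142280 + 0.114041 + 0.000019 + 0.000174 + 0.071556 = 0.328070
B_3 = 1 / 0.328070 = 3.0481
Ranking by B (broadest → narrowest): species 4 (3.65) > species 3 (3.05) > species 1 (2.62) > species 2 (1.50)

species 4 > species 3 > species 1 > species 2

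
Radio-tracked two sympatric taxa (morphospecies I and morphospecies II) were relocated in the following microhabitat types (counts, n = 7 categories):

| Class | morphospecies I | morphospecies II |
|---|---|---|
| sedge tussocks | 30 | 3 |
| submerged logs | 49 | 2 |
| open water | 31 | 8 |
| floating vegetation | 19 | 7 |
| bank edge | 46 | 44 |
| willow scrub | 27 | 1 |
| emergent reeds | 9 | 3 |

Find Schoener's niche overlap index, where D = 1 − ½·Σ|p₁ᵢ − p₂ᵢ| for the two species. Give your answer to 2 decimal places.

Proportions for morphospecies I (n=211): 30/211=0.1422, 49/211=0.2322, 31/211=0.1469, 19/211=0.0900, 46/211=0.2180, 27/211=0.1280, 9/211=0.0427
Proportions for morphospecies II (n=68): 3/68=0.0441, 2/68=0.0294, 8/68=0.1176, 7/68=0.1029, 44/68=0.6471, 1/68=0.0147, 3/68=0.0441
Σ|p₁ᵢ − p₂ᵢ| = 0.0981 + 0.2028 + 0.0293 + 0.0129 + 0.4291 + 0.1133 + 0.0014 = 0.8869
D = 1 − ½ × 0.8869 = 1 − 0.44345 = 0.55655

0.56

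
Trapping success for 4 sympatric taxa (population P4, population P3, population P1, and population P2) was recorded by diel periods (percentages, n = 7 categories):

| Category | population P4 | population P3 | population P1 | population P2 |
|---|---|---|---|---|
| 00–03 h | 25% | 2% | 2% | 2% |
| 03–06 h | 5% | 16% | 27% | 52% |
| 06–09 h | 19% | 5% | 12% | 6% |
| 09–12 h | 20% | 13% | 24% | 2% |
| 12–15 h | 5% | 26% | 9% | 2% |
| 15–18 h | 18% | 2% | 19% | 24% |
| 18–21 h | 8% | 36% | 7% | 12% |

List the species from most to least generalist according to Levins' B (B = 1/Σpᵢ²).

Convert percentages to proportions (divide by 100).
Σp_P4ᵢ² = 0.25² + 0.05² + 0.19² + 0.20² + 0.05² + 0.18² + 0.08² = 0.0625 + 0.0025 + 0.0361 + 0.0400 + 0.0025 + 0.0324 + 0.0064 = 0.1824
B_P4 = 1 / 0.1824 = 5.4825
Σp_P3ᵢ² = 0.02² + 0.16² + 0.05² + 0.13² + 0.26² + 0.02² + 0.36² = 0.0004 + 0.0256 + 0.0025 + 0.0169 + 0.0676 + 0.0004 + 0.1296 = 0.2430
B_P3 = 1 / 0.2430 = 4.1152
Σp_P1ᵢ² = 0.02² + 0.27² + 0.12² + 0.24² + 0.09² + 0.19² + 0.07² = 0.0004 + 0.0729 + 0.0144 + 0.0576 + 0.0081 + 0.0361 + 0.0049 = 0.1944
B_P1 = 1 / 0.1944 = 5.1440
Σp_P2ᵢ² = 0.02² + 0.52² + 0.06² + 0.02² + 0.02² + 0.24² + 0.12² = 0.0004 + 0.2704 + 0.0036 + 0.0004 + 0.0004 + 0.0576 + 0.0144 = 0.3472
B_P2 = 1 / 0.3472 = 2.8802
Ranking by B (broadest → narrowest): population P4 (5.48) > population P1 (5.14) > population P3 (4.12) > population P2 (2.88)

population P4 > population P1 > population P3 > population P2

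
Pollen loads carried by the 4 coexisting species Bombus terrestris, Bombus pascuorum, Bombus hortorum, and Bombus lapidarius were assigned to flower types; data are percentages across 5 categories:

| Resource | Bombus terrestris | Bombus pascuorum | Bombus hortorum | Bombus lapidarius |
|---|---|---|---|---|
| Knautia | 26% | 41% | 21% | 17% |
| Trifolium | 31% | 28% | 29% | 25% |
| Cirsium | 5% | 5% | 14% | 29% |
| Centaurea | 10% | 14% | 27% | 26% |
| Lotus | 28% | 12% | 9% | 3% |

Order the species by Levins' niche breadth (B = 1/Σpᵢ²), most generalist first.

Bombus hortorum > Bombus lapidarius > Bombus terrestris > Bombus pascuorum

Convert percentages to proportions (divide by 100).
Σp_terrᵢ² = 0.26² + 0.31² + 0.05² + 0.10² + 0.28² = 0.0676 + 0.0961 + 0.0025 + 0.0100 + 0.0784 = 0.2546
B_terr = 1 / 0.2546 = 3.9277
Σp_pascᵢ² = 0.41² + 0.28² + 0.05² + 0.14² + 0.12² = 0.1681 + 0.0784 + 0.0025 + 0.0196 + 0.0144 = 0.2830
B_pasc = 1 / 0.2830 = 3.5336
Σp_hortᵢ² = 0.21² + 0.29² + 0.14² + 0.27² + 0.09² = 0.0441 + 0.0841 + 0.0196 + 0.0729 + 0.0081 = 0.2288
B_hort = 1 / 0.2288 = 4.3706
Σp_lapiᵢ² = 0.17² + 0.25² + 0.29² + 0.26² + 0.03² = 0.0289 + 0.0625 + 0.0841 + 0.0676 + 0.0009 = 0.2440
B_lapi = 1 / 0.2440 = 4.0984
Ranking by B (broadest → narrowest): Bombus hortorum (4.37) > Bombus lapidarius (4.10) > Bombus terrestris (3.93) > Bombus pascuorum (3.53)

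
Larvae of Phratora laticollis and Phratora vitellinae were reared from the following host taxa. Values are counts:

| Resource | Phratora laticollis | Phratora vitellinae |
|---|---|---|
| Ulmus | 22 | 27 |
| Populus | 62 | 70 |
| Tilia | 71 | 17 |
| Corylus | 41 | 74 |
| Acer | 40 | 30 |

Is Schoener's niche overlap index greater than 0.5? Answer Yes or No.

Proportions for Phratora laticollis (n=236): 22/236=0.0932, 62/236=0.2627, 71/236=0.3008, 41/236=0.1737, 40/236=0.1695
Proportions for Phratora vitellinae (n=218): 27/218=0.1239, 70/218=0.3211, 17/218=0.0780, 74/218=0.3394, 30/218=0.1376
Σ|p₁ᵢ − p₂ᵢ| = 0.0307 + 0.0584 + 0.2228 + 0.1657 + 0.0319 = 0.5095
D = 1 − ½ × 0.5095 = 1 − 0.25475 = 0.74525
D = 0.74525 > 0.5 → Yes.

Yes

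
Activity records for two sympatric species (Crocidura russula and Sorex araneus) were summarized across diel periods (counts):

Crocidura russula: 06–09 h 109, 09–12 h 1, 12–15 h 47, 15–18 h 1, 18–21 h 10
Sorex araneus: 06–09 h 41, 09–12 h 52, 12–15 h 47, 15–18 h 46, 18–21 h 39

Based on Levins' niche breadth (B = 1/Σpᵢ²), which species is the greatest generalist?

Sorex araneus

Proportions for Crocidura russula (n=168): 109/168=0.6488, 1/168=0.0060, 47/168=0.2798, 1/168=0.0060, 10/168=0.0595
Proportions for Sorex araneus (n=225): 41/225=0.1822, 52/225=0.2311, 47/225=0.2089, 46/225=0.2044, 39/225=0.1733
Σp_russᵢ² = 0.6488² + 0.0060² + 0.2798² + 0.0060² + 0.0595² = 0.420941 + 0.000036 + 0.078288 + 0.000036 + 0.003540 = 0.502841
B_russ = 1 / 0.502841 = 1.9887
Σp_aranᵢ² = 0.1822² + 0.2311² + 0.2089² + 0.2044² + 0.1733² = 0.033197 + 0.053407 + 0.043639 + 0.041779 + 0.030033 = 0.202055
B_aran = 1 / 0.202055 = 4.9491
Highest B → broadest niche (most generalist): Sorex araneus (B = 4.95).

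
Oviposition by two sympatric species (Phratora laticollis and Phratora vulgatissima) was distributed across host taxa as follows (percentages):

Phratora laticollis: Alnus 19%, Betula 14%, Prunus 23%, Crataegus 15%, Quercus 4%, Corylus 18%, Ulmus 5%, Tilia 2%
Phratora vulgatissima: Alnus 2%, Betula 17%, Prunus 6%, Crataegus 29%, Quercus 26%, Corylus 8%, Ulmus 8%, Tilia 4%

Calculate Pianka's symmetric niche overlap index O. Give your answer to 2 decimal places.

Convert percentages to proportions (divide by 100).
Σ p₁ᵢp₂ᵢ = 0.0038 + 0.0238 + 0.0138 + 0.0435 + 0.0104 + 0.0144 + 0.0040 + 0.0008 = 0.1145
Σp_1ᵢ² = 0.19² + 0.14² + 0.23² + 0.15² + 0.04² + 0.18² + 0.05² + 0.02² = 0.0361 + 0.0196 + 0.0529 + 0.0225 + 0.0016 + 0.0324 + 0.0025 + 0.0004 = 0.1680
Σp_2ᵢ² = 0.02² + 0.17² + 0.06² + 0.29² + 0.26² + 0.08² + 0.08² + 0.04² = 0.0004 + 0.0289 + 0.0036 + 0.0841 + 0.0676 + 0.0064 + 0.0064 + 0.0016 = 0.1990
O = 0.1145 / √(0.1680 × 0.1990) = 0.1145 / 0.18284 = 0.6262

0.63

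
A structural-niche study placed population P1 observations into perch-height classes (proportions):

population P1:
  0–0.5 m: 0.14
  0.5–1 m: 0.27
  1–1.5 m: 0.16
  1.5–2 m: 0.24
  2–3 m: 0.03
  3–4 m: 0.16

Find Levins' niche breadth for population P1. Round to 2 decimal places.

4.95

Σpᵢ² = 0.14² + 0.27² + 0.16² + 0.24² + 0.03² + 0.16² = 0.0196 + 0.0729 + 0.0256 + 0.0576 + 0.0009 + 0.0256 = 0.2022
B = 1 / 0.2022 = 4.9456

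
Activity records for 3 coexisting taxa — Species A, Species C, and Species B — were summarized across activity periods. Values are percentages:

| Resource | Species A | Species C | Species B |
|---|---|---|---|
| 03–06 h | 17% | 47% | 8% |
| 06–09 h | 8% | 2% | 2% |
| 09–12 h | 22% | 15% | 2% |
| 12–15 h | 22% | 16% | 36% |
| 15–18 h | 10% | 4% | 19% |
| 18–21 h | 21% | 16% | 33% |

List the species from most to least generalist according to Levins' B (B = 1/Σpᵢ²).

Species A > Species B > Species C

Convert percentages to proportions (divide by 100).
Σp_Aᵢ² = 0.17² + 0.08² + 0.22² + 0.22² + 0.10² + 0.21² = 0.0289 + 0.0064 + 0.0484 + 0.0484 + 0.0100 + 0.0441 = 0.1862
B_A = 1 / 0.1862 = 5.3706
Σp_Cᵢ² = 0.47² + 0.02² + 0.15² + 0.16² + 0.04² + 0.16² = 0.2209 + 0.0004 + 0.0225 + 0.0256 + 0.0016 + 0.0256 = 0.2966
B_C = 1 / 0.2966 = 3.3715
Σp_Bᵢ² = 0.08² + 0.02² + 0.02² + 0.36² + 0.19² + 0.33² = 0.0064 + 0.0004 + 0.0004 + 0.1296 + 0.0361 + 0.1089 = 0.2818
B_B = 1 / 0.2818 = 3.5486
Ranking by B (broadest → narrowest): Species A (5.37) > Species B (3.55) > Species C (3.37)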